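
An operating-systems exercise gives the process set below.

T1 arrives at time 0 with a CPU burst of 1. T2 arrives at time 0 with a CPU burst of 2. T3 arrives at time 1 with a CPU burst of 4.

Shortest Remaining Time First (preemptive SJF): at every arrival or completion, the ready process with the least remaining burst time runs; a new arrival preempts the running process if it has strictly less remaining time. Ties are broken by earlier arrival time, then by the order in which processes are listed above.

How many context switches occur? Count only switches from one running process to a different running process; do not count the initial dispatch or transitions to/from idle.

2

Gantt: | T1 0-1 | T2 1-3 | T3 3-7 |
Completion: T1=1  T2=3  T3=7
Turnaround (C−A): T1=1  T2=3  T3=6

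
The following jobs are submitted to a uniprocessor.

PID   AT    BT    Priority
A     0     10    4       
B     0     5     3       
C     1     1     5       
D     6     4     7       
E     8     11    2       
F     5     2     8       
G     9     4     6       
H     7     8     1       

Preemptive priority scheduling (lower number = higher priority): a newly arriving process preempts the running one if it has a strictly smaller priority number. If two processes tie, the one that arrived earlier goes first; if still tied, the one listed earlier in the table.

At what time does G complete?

Timeline: | B 0-5 | A 5-7 | H 7-15 | E 15-26 | A 26-34 | C 34-35 | G 35-39 | D 39-43 | F 43-45 |
Completion: A=34  B=5  C=35  D=43  E=26  F=45  G=39  H=15
Turnaround (C−A): A=34  B=5  C=34  D=37  E=18  F=40  G=30  H=8

39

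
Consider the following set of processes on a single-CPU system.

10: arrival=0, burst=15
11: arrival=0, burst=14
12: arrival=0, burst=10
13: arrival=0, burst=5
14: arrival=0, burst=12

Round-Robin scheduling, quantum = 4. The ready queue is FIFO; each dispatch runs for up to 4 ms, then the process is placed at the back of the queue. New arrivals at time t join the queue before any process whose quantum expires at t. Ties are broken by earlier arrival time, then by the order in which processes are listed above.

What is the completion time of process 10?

54

Schedule: | 10 0-4 | 11 4-8 | 12 8-12 | 13 12-16 | 14 16-20 | 10 20-24 | 11 24-28 | 12 28-32 | 13 32-33 | 14 33-37 | 10 37-41 | 11 41-45 | 12 45-47 | 14 47-51 | 10 51-54 | 11 54-56 |
Completion: 10=54  11=56  12=47  13=33  14=51
Turnaround (C−A): 10=54  11=56  12=47  13=33  14=51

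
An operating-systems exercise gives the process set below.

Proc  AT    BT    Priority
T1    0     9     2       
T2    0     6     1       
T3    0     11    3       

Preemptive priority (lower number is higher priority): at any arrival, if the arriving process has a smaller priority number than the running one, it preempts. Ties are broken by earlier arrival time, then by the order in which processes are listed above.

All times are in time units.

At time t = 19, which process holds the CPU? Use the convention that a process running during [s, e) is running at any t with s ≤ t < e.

T3

Schedule: | T2 0-6 | T1 6-15 | T3 15-26 |
Completion: T1=15  T2=6  T3=26
Turnaround (C−A): T1=15  T2=6  T3=26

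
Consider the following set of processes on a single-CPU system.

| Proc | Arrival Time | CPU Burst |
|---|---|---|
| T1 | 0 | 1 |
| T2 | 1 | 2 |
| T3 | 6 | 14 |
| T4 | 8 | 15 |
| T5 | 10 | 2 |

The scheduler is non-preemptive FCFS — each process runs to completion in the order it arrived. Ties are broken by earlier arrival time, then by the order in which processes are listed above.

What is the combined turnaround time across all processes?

Schedule: | T1 0-1 | T2 1-3 | idle 3-6 | T3 6-20 | T4 20-35 | T5 35-37 |
Completion: T1=1  T2=3  T3=20  T4=35  T5=37
Turnaround (C−A): T1=1  T2=2  T3=14  T4=27  T5=27
Turnaround = completion − arrival: T1=1, T2=2, T3=14, T4=27, T5=27
Total turnaround = 1 + 2 + 14 + 27 + 27 = 71

71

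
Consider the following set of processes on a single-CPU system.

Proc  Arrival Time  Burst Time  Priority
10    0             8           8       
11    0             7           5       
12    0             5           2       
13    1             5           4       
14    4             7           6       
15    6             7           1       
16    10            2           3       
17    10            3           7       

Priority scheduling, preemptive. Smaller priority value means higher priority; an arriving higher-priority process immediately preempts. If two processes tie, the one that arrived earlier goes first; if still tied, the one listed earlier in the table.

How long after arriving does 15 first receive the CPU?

0

Schedule: | 12 0-5 | 13 5-6 | 15 6-13 | 16 13-15 | 13 15-19 | 11 19-26 | 14 26-33 | 17 33-36 | 10 36-44 |
Completion: 10=44  11=26  12=5  13=19  14=33  15=13  16=15  17=36
Turnaround (C−A): 10=44  11=26  12=5  13=18  14=29  15=7  16=5  17=26
Response(15) = first start − arrival = 6 − 6 = 0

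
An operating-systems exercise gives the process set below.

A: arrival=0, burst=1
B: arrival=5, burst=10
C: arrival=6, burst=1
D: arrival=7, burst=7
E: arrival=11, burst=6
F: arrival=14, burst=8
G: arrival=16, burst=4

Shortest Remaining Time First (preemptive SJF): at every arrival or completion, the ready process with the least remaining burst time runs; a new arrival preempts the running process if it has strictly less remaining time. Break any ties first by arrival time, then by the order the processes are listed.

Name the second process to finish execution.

C

Timeline: | A 0-1 | idle 1-5 | B 5-6 | C 6-7 | D 7-14 | E 14-20 | G 20-24 | F 24-32 | B 32-41 |
Completion: A=1  B=41  C=7  D=14  E=20  F=32  G=24
Turnaround (C−A): A=1  B=36  C=1  D=7  E=9  F=18  G=8
Finish order: A → C → D → E → G → F → B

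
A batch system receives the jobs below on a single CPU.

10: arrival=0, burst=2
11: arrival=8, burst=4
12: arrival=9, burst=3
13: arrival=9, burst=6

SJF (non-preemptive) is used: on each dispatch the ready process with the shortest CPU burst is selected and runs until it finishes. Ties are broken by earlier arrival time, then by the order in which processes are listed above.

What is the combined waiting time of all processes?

9

Gantt: | 10 0-2 | idle 2-8 | 11 8-12 | 12 12-15 | 13 15-21 |
Completion: 10=2  11=12  12=15  13=21
Waiting = turnaround − burst: 10=0, 11=0, 12=3, 13=6
Total waiting = 0 + 0 + 3 + 6 = 9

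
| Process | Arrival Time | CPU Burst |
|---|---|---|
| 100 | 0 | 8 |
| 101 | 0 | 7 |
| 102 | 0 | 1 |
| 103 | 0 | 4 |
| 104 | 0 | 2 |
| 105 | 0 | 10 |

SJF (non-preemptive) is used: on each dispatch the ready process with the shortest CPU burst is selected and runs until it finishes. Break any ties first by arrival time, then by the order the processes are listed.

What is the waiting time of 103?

3

Gantt: | 102 0-1 | 104 1-3 | 103 3-7 | 101 7-14 | 100 14-22 | 105 22-32 |
Completion: 100=22  101=14  102=1  103=7  104=3  105=32
Waiting(103) = turnaround − burst = 7 − 4 = 3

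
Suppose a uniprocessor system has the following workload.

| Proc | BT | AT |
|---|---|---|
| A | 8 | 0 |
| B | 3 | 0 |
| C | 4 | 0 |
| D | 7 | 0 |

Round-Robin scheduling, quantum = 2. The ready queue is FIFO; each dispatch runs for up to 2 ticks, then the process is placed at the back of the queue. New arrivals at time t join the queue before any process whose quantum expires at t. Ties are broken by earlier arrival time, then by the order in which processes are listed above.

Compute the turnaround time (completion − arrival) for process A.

21

Gantt: | A 0-2 | B 2-4 | C 4-6 | D 6-8 | A 8-10 | B 10-11 | C 11-13 | D 13-15 | A 15-17 | D 17-19 | A 19-21 | D 21-22 |
Completion: A=21  B=11  C=13  D=22
Turnaround (C−A): A=21  B=11  C=13  D=22
Turnaround(A) = completion − arrival = 21 − 0 = 21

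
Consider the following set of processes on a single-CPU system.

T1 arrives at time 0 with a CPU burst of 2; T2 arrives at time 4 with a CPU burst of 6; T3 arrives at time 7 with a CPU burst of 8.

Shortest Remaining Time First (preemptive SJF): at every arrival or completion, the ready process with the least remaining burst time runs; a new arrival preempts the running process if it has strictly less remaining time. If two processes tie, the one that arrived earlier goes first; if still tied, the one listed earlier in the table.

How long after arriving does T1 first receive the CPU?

Gantt: | T1 0-2 | idle 2-4 | T2 4-10 | T3 10-18 |
Completion: T1=2  T2=10  T3=18
Turnaround (C−A): T1=2  T2=6  T3=11
Response(T1) = first start − arrival = 0 − 0 = 0

0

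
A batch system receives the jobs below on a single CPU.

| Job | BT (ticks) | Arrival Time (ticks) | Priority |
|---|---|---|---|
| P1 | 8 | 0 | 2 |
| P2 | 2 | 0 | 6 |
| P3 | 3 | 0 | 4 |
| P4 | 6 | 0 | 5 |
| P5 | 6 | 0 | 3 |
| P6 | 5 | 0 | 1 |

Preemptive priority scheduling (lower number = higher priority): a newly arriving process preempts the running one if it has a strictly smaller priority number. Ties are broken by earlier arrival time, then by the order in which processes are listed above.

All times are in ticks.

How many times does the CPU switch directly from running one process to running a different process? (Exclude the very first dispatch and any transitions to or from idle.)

Gantt: | P6 0-5 | P1 5-13 | P5 13-19 | P3 19-22 | P4 22-28 | P2 28-30 |
Completion: P1=13  P2=30  P3=22  P4=28  P5=19  P6=5
Turnaround (C−A): P1=13  P2=30  P3=22  P4=28  P5=19  P6=5

5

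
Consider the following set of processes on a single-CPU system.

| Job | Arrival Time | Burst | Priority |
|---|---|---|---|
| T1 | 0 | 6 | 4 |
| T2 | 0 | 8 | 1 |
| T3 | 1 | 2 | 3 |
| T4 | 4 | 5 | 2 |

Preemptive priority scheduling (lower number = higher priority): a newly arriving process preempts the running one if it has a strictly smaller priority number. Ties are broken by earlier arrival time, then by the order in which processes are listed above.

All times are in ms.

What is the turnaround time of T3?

Schedule: | T2 0-8 | T4 8-13 | T3 13-15 | T1 15-21 |
Completion: T1=21  T2=8  T3=15  T4=13
Turnaround (C−A): T1=21  T2=8  T3=14  T4=9
Turnaround(T3) = completion − arrival = 15 − 1 = 14

14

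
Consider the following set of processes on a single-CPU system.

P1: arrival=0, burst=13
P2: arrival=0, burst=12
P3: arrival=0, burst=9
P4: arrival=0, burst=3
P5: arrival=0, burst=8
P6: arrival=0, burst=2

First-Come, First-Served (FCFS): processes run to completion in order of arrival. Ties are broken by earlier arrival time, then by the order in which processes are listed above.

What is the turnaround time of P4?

37

Schedule: | P1 0-13 | P2 13-25 | P3 25-34 | P4 34-37 | P5 37-45 | P6 45-47 |
Completion: P1=13  P2=25  P3=34  P4=37  P5=45  P6=47
Turnaround(P4) = completion − arrival = 37 − 0 = 37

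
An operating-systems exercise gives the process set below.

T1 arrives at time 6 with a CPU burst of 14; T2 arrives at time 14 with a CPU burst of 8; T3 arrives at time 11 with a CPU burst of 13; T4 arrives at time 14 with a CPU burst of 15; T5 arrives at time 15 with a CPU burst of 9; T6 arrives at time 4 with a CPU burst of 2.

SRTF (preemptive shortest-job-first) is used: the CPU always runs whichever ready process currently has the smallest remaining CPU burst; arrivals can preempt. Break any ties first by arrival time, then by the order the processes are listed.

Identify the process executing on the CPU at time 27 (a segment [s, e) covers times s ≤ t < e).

Timeline: | idle 0-4 | T6 4-6 | T1 6-20 | T2 20-28 | T5 28-37 | T3 37-50 | T4 50-65 |
Completion: T1=20  T2=28  T3=50  T4=65  T5=37  T6=6
Turnaround (C−A): T1=14  T2=14  T3=39  T4=51  T5=22  T6=2

T2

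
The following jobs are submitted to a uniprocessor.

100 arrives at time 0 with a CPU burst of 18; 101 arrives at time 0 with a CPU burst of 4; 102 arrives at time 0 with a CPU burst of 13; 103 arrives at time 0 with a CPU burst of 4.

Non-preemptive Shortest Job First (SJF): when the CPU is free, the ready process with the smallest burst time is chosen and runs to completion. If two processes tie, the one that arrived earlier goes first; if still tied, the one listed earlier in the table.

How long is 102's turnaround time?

Gantt: | 101 0-4 | 103 4-8 | 102 8-21 | 100 21-39 |
Completion: 100=39  101=4  102=21  103=8
Turnaround(102) = completion − arrival = 21 − 0 = 21

21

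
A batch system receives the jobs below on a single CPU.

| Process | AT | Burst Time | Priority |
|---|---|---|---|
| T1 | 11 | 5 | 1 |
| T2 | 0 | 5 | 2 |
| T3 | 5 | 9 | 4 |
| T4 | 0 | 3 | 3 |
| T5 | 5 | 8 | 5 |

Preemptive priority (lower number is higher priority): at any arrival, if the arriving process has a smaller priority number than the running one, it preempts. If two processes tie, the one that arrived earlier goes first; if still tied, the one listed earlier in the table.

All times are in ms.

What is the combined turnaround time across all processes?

60

Schedule: | T2 0-5 | T4 5-8 | T3 8-11 | T1 11-16 | T3 16-22 | T5 22-30 |
Completion: T1=16  T2=5  T3=22  T4=8  T5=30
Turnaround = completion − arrival: T1=5, T2=5, T3=17, T4=8, T5=25
Total turnaround = 5 + 5 + 17 + 8 + 25 = 60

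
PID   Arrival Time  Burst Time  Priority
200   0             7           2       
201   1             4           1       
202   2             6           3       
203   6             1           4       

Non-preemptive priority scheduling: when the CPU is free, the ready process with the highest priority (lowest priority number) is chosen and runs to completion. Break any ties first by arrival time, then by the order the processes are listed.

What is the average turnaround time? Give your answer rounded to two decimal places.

11.00

Schedule: | 200 0-7 | 201 7-11 | 202 11-17 | 203 17-18 |
Completion: 200=7  201=11  202=17  203=18
Turnaround (C−A): 200=7  201=10  202=15  203=12
Turnaround times: 200=7, 201=10, 202=15, 203=12
Average turnaround = (7+10+15+12) / 4 = 44/4 = 11.00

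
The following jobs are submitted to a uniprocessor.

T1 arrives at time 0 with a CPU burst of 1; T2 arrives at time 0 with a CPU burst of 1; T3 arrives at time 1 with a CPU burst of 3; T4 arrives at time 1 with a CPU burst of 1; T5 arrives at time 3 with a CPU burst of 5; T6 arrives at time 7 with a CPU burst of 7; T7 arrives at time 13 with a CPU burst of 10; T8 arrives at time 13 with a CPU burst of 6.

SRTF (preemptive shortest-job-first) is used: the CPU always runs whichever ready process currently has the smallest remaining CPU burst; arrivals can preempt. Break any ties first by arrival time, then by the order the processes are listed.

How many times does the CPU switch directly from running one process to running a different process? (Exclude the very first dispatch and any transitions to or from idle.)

Gantt: | T1 0-1 | T2 1-2 | T4 2-3 | T3 3-6 | T5 6-11 | T6 11-18 | T8 18-24 | T7 24-34 |
Completion: T1=1  T2=2  T3=6  T4=3  T5=11  T6=18  T7=34  T8=24
Turnaround (C−A): T1=1  T2=2  T3=5  T4=2  T5=8  T6=11  T7=21  T8=11

7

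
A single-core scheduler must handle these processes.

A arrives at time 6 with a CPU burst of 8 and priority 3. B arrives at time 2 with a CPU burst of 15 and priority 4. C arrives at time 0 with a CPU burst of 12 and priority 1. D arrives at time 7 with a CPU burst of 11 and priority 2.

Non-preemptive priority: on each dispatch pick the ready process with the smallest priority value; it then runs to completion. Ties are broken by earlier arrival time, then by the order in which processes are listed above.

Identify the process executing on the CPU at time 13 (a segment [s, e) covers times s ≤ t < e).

D

Timeline: | C 0-12 | D 12-23 | A 23-31 | B 31-46 |
Completion: A=31  B=46  C=12  D=23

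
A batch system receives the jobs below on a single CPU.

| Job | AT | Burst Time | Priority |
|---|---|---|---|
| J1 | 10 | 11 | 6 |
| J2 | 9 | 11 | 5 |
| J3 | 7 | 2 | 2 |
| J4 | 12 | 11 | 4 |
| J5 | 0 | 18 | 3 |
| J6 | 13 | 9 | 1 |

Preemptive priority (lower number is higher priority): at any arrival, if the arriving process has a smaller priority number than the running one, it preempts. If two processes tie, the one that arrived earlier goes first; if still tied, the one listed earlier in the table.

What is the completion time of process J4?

Gantt: | J5 0-7 | J3 7-9 | J5 9-13 | J6 13-22 | J5 22-29 | J4 29-40 | J2 40-51 | J1 51-62 |
Completion: J1=62  J2=51  J3=9  J4=40  J5=29  J6=22

40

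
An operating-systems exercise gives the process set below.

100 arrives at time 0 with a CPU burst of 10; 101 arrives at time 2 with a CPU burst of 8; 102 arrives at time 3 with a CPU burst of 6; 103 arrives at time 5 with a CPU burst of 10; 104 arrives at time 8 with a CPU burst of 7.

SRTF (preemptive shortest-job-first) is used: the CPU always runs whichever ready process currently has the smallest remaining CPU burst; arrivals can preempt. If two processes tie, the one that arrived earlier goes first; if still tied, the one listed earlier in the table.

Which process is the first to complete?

Schedule: | 100 0-3 | 102 3-9 | 100 9-16 | 104 16-23 | 101 23-31 | 103 31-41 |
Completion: 100=16  101=31  102=9  103=41  104=23
Finish order: 102 → 100 → 104 → 101 → 103

102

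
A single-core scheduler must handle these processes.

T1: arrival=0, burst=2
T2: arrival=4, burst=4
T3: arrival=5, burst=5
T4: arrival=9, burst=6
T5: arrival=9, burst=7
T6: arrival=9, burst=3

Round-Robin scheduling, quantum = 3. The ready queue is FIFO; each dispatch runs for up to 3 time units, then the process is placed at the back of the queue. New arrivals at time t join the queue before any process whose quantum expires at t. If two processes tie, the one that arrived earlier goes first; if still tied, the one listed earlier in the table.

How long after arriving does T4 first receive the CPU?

Schedule: | T1 0-2 | idle 2-4 | T2 4-7 | T3 7-10 | T2 10-11 | T4 11-14 | T5 14-17 | T6 17-20 | T3 20-22 | T4 22-25 | T5 25-29 |
Completion: T1=2  T2=11  T3=22  T4=25  T5=29  T6=20
Turnaround (C−A): T1=2  T2=7  T3=17  T4=16  T5=20  T6=11
Response(T4) = first start − arrival = 11 − 9 = 2

2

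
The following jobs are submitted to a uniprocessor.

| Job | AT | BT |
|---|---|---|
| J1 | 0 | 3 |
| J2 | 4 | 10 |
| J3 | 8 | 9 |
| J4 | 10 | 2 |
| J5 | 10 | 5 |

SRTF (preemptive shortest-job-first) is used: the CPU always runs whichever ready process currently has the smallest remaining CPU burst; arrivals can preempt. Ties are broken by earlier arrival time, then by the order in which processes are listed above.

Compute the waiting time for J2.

2

Schedule: | J1 0-3 | idle 3-4 | J2 4-10 | J4 10-12 | J2 12-16 | J5 16-21 | J3 21-30 |
Completion: J1=3  J2=16  J3=30  J4=12  J5=21
Turnaround (C−A): J1=3  J2=12  J3=22  J4=2  J5=11
Waiting(J2) = turnaround − burst = 12 − 10 = 2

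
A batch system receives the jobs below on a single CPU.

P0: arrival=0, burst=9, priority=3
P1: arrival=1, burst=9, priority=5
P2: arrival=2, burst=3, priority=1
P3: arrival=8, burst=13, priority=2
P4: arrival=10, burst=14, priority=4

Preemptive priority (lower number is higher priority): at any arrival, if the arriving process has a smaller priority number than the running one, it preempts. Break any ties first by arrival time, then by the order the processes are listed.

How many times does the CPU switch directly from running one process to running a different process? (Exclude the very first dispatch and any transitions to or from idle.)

6

Timeline: | P0 0-2 | P2 2-5 | P0 5-8 | P3 8-21 | P0 21-25 | P4 25-39 | P1 39-48 |
Completion: P0=25  P1=48  P2=5  P3=21  P4=39
Turnaround (C−A): P0=25  P1=47  P2=3  P3=13  P4=29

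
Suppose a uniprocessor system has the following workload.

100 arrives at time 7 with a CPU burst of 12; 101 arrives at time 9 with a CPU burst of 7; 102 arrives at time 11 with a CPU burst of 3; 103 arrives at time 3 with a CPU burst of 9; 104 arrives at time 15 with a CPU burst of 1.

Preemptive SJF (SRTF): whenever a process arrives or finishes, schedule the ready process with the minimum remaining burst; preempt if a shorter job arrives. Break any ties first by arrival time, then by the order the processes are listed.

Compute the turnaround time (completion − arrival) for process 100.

28

Gantt: | idle 0-3 | 103 3-12 | 102 12-15 | 104 15-16 | 101 16-23 | 100 23-35 |
Completion: 100=35  101=23  102=15  103=12  104=16
Turnaround (C−A): 100=28  101=14  102=4  103=9  104=1
Turnaround(100) = completion − arrival = 35 − 7 = 28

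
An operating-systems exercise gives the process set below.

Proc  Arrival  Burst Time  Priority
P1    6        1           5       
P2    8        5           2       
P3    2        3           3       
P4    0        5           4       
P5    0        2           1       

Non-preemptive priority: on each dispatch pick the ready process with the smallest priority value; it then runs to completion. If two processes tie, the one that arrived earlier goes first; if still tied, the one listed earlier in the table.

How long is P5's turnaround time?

2

Schedule: | P5 0-2 | P3 2-5 | P4 5-10 | P2 10-15 | P1 15-16 |
Completion: P1=16  P2=15  P3=5  P4=10  P5=2
Turnaround(P5) = completion − arrival = 2 − 0 = 2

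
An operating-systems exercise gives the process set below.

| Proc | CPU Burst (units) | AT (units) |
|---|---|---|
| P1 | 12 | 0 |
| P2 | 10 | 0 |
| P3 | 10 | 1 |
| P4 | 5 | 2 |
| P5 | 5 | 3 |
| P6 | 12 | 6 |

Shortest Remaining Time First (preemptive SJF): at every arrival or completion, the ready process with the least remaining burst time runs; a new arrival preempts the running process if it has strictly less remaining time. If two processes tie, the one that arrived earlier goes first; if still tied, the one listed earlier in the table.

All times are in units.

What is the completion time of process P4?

7

Timeline: | P2 0-2 | P4 2-7 | P5 7-12 | P2 12-20 | P3 20-30 | P1 30-42 | P6 42-54 |
Completion: P1=42  P2=20  P3=30  P4=7  P5=12  P6=54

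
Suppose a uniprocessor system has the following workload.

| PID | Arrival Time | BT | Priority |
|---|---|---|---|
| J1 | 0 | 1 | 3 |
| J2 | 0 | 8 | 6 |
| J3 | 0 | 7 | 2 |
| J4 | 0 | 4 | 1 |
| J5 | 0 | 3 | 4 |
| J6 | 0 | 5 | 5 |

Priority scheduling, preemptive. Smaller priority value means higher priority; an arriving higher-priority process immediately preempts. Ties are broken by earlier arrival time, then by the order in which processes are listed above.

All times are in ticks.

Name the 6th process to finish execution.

Schedule: | J4 0-4 | J3 4-11 | J1 11-12 | J5 12-15 | J6 15-20 | J2 20-28 |
Completion: J1=12  J2=28  J3=11  J4=4  J5=15  J6=20
Turnaround (C−A): J1=12  J2=28  J3=11  J4=4  J5=15  J6=20
Finish order: J4 → J3 → J1 → J5 → J6 → J2

J2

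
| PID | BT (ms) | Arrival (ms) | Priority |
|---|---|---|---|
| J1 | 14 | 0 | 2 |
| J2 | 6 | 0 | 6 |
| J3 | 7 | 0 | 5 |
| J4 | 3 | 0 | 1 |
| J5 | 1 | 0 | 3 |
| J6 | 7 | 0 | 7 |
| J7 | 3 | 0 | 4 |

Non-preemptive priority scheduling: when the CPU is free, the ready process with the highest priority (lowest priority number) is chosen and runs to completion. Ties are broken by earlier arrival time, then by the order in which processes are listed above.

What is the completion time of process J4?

3

Timeline: | J4 0-3 | J1 3-17 | J5 17-18 | J7 18-21 | J3 21-28 | J2 28-34 | J6 34-41 |
Completion: J1=17  J2=34  J3=28  J4=3  J5=18  J6=41  J7=21
Turnaround (C−A): J1=17  J2=34  J3=28  J4=3  J5=18  J6=41  J7=21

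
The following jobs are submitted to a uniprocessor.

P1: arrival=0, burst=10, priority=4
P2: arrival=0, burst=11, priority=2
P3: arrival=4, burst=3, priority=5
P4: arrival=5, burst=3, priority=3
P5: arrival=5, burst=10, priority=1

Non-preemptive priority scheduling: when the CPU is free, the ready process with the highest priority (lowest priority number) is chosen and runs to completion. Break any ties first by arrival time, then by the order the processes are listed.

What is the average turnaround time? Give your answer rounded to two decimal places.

Timeline: | P2 0-11 | P5 11-21 | P4 21-24 | P1 24-34 | P3 34-37 |
Completion: P1=34  P2=11  P3=37  P4=24  P5=21
Turnaround (C−A): P1=34  P2=11  P3=33  P4=19  P5=16
Turnaround times: P1=34, P2=11, P3=33, P4=19, P5=16
Average turnaround = (34+11+33+19+16) / 5 = 113/5 = 22.60

22.60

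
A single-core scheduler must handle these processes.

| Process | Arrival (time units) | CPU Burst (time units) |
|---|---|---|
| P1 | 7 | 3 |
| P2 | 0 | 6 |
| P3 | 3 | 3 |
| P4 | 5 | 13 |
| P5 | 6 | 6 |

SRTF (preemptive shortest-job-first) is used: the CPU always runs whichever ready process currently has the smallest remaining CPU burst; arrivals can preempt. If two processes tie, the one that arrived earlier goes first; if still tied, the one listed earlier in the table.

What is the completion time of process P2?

6

Schedule: | P2 0-6 | P3 6-9 | P1 9-12 | P5 12-18 | P4 18-31 |
Completion: P1=12  P2=6  P3=9  P4=31  P5=18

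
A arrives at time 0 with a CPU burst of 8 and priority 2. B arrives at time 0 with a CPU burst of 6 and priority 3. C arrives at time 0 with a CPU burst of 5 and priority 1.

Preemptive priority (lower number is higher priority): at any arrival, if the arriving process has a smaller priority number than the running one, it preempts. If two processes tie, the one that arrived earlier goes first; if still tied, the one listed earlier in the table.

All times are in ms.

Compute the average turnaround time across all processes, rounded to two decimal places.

12.33

Timeline: | C 0-5 | A 5-13 | B 13-19 |
Completion: A=13  B=19  C=5
Turnaround (C−A): A=13  B=19  C=5
Turnaround times: A=13, B=19, C=5
Average turnaround = (13+19+5) / 3 = 37/3 = 12.33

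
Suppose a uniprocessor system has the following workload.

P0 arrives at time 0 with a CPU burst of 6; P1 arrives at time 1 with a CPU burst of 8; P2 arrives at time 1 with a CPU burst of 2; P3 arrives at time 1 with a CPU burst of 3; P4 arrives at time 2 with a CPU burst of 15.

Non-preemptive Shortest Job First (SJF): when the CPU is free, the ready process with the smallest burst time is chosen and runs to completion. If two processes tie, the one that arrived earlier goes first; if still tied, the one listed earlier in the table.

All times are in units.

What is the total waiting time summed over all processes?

39

Timeline: | P0 0-6 | P2 6-8 | P3 8-11 | P1 11-19 | P4 19-34 |
Completion: P0=6  P1=19  P2=8  P3=11  P4=34
Turnaround (C−A): P0=6  P1=18  P2=7  P3=10  P4=32
Waiting = turnaround − burst: P0=0, P1=10, P2=5, P3=7, P4=17
Total waiting = 0 + 10 + 5 + 7 + 17 = 39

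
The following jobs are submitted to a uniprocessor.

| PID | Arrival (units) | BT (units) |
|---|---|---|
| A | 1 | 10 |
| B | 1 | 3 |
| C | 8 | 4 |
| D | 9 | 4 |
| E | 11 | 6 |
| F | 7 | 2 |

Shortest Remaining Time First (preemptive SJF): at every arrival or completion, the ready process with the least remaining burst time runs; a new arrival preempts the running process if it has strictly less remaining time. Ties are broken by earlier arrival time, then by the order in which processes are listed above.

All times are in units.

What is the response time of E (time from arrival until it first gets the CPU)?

Gantt: | idle 0-1 | B 1-4 | A 4-7 | F 7-9 | C 9-13 | D 13-17 | E 17-23 | A 23-30 |
Completion: A=30  B=4  C=13  D=17  E=23  F=9
Turnaround (C−A): A=29  B=3  C=5  D=8  E=12  F=2
Response(E) = first start − arrival = 17 − 11 = 6

6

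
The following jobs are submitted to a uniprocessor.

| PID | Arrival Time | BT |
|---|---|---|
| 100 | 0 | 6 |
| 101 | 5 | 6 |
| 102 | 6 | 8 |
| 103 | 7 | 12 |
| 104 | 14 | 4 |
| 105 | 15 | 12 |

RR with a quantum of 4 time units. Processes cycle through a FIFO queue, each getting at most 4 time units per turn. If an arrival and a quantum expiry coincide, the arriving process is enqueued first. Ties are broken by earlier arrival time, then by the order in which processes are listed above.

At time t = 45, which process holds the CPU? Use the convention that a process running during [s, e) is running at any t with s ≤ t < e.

Timeline: | 100 0-6 | 101 6-10 | 102 10-14 | 103 14-18 | 101 18-20 | 104 20-24 | 102 24-28 | 105 28-32 | 103 32-36 | 105 36-40 | 103 40-44 | 105 44-48 |
Completion: 100=6  101=20  102=28  103=44  104=24  105=48

105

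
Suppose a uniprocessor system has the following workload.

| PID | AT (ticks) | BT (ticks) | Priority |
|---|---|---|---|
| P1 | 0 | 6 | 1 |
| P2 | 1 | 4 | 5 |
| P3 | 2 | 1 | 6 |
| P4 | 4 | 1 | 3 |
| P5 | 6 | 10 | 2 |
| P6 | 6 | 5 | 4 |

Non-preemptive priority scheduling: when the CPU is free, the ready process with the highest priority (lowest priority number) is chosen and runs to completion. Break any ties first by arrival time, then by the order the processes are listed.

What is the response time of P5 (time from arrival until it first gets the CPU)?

Gantt: | P1 0-6 | P5 6-16 | P4 16-17 | P6 17-22 | P2 22-26 | P3 26-27 |
Completion: P1=6  P2=26  P3=27  P4=17  P5=16  P6=22
Turnaround (C−A): P1=6  P2=25  P3=25  P4=13  P5=10  P6=16
Response(P5) = first start − arrival = 6 − 6 = 0

0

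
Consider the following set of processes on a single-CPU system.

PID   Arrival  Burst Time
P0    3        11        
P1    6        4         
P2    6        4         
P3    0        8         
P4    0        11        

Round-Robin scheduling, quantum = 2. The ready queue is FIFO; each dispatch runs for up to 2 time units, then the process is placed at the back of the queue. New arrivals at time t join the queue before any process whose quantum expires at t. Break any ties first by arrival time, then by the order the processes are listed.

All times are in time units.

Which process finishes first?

Gantt: | P3 0-2 | P4 2-4 | P3 4-6 | P0 6-8 | P4 8-10 | P1 10-12 | P2 12-14 | P3 14-16 | P0 16-18 | P4 18-20 | P1 20-22 | P2 22-24 | P3 24-26 | P0 26-28 | P4 28-30 | P0 30-32 | P4 32-34 | P0 34-36 | P4 36-37 | P0 37-38 |
Completion: P0=38  P1=22  P2=24  P3=26  P4=37
Turnaround (C−A): P0=35  P1=16  P2=18  P3=26  P4=37
Finish order: P1 → P2 → P3 → P4 → P0

P1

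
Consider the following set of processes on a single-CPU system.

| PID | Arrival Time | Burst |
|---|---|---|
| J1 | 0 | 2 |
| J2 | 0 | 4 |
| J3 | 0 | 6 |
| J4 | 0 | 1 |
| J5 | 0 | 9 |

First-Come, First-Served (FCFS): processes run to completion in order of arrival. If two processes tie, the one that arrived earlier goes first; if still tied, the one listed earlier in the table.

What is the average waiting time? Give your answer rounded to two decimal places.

Schedule: | J1 0-2 | J2 2-6 | J3 6-12 | J4 12-13 | J5 13-22 |
Completion: J1=2  J2=6  J3=12  J4=13  J5=22
Waiting times: J1=0, J2=2, J3=6, J4=12, J5=13
Average waiting = (0+2+6+12+13) / 5 = 33/5 = 6.60

6.60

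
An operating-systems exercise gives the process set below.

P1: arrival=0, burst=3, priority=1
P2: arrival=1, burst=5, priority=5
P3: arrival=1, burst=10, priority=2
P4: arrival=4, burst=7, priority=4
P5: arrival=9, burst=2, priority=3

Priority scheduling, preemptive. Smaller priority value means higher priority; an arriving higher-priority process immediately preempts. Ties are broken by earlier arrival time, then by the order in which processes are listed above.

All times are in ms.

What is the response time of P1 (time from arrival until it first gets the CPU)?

Timeline: | P1 0-3 | P3 3-13 | P5 13-15 | P4 15-22 | P2 22-27 |
Completion: P1=3  P2=27  P3=13  P4=22  P5=15
Response(P1) = first start − arrival = 0 − 0 = 0

0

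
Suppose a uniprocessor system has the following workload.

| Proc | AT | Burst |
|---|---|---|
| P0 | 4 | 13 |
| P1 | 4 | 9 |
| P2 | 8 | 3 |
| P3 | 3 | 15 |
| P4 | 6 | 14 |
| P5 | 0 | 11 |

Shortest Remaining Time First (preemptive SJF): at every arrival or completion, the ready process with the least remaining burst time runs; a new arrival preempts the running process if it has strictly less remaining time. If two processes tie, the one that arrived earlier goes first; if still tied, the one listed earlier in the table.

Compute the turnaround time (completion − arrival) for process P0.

Gantt: | P5 0-11 | P2 11-14 | P1 14-23 | P0 23-36 | P4 36-50 | P3 50-65 |
Completion: P0=36  P1=23  P2=14  P3=65  P4=50  P5=11
Turnaround (C−A): P0=32  P1=19  P2=6  P3=62  P4=44  P5=11
Turnaround(P0) = completion − arrival = 36 − 4 = 32

32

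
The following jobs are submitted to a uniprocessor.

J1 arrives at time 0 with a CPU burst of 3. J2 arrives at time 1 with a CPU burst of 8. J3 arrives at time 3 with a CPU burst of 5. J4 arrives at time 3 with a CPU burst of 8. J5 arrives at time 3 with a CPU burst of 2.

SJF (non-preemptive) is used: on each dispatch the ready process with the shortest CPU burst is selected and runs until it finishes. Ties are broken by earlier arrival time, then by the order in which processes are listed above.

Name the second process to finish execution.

J5

Timeline: | J1 0-3 | J5 3-5 | J3 5-10 | J2 10-18 | J4 18-26 |
Completion: J1=3  J2=18  J3=10  J4=26  J5=5
Turnaround (C−A): J1=3  J2=17  J3=7  J4=23  J5=2
Finish order: J1 → J5 → J3 → J2 → J4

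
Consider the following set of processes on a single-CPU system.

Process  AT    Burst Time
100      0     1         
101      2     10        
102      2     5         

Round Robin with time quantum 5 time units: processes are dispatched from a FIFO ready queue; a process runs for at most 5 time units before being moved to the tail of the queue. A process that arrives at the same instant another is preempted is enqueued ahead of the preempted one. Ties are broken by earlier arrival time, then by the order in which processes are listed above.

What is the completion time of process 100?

1

Timeline: | 100 0-1 | idle 1-2 | 101 2-7 | 102 7-12 | 101 12-17 |
Completion: 100=1  101=17  102=12
Turnaround (C−A): 100=1  101=15  102=10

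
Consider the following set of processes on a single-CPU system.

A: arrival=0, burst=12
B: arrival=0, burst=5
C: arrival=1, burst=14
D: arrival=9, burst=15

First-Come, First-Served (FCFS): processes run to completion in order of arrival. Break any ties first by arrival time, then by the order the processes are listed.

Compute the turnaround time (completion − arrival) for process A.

Schedule: | A 0-12 | B 12-17 | C 17-31 | D 31-46 |
Completion: A=12  B=17  C=31  D=46
Turnaround (C−A): A=12  B=17  C=30  D=37
Turnaround(A) = completion − arrival = 12 − 0 = 12

12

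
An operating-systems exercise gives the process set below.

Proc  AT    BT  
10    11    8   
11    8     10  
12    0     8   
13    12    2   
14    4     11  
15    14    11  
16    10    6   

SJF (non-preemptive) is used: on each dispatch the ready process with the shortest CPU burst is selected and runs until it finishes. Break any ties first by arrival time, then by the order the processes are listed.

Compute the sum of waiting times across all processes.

Timeline: | 12 0-8 | 11 8-18 | 13 18-20 | 16 20-26 | 10 26-34 | 14 34-45 | 15 45-56 |
Completion: 10=34  11=18  12=8  13=20  14=45  15=56  16=26
Turnaround (C−A): 10=23  11=10  12=8  13=8  14=41  15=42  16=16
Waiting = turnaround − burst: 10=15, 11=0, 12=0, 13=6, 14=30, 15=31, 16=10
Total waiting = 15 + 0 + 0 + 6 + 30 + 31 + 10 = 92

92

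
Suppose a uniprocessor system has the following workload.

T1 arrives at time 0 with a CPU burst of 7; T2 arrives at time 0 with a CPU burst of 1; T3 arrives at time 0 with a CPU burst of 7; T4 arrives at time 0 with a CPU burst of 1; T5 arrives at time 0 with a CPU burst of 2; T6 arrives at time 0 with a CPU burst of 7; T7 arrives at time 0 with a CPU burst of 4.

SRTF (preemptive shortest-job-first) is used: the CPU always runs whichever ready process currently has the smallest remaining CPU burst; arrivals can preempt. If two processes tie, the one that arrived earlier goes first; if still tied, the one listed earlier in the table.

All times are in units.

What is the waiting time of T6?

22

Gantt: | T2 0-1 | T4 1-2 | T5 2-4 | T7 4-8 | T1 8-15 | T3 15-22 | T6 22-29 |
Completion: T1=15  T2=1  T3=22  T4=2  T5=4  T6=29  T7=8
Turnaround (C−A): T1=15  T2=1  T3=22  T4=2  T5=4  T6=29  T7=8
Waiting(T6) = turnaround − burst = 29 − 7 = 22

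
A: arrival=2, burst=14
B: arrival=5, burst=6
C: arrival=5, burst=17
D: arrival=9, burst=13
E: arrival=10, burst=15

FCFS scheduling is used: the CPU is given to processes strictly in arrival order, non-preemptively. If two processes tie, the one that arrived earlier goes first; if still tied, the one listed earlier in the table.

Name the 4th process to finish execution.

D

Timeline: | idle 0-2 | A 2-16 | B 16-22 | C 22-39 | D 39-52 | E 52-67 |
Completion: A=16  B=22  C=39  D=52  E=67
Finish order: A → B → C → D → E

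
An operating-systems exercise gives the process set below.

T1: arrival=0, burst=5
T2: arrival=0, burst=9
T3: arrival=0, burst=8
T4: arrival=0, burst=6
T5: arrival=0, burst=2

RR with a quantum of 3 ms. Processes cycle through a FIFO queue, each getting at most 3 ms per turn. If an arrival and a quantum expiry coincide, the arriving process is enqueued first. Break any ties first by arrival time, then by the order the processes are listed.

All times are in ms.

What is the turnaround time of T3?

Gantt: | T1 0-3 | T2 3-6 | T3 6-9 | T4 9-12 | T5 12-14 | T1 14-16 | T2 16-19 | T3 19-22 | T4 22-25 | T2 25-28 | T3 28-30 |
Completion: T1=16  T2=28  T3=30  T4=25  T5=14
Turnaround (C−A): T1=16  T2=28  T3=30  T4=25  T5=14
Turnaround(T3) = completion − arrival = 30 − 0 = 30

30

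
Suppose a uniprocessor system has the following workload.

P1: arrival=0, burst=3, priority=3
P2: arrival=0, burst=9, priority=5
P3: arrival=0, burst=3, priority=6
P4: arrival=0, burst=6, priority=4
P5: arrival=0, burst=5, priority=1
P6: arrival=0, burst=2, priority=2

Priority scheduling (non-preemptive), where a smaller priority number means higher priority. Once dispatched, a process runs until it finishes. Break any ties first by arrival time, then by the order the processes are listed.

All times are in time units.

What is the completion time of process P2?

25

Gantt: | P5 0-5 | P6 5-7 | P1 7-10 | P4 10-16 | P2 16-25 | P3 25-28 |
Completion: P1=10  P2=25  P3=28  P4=16  P5=5  P6=7
Turnaround (C−A): P1=10  P2=25  P3=28  P4=16  P5=5  P6=7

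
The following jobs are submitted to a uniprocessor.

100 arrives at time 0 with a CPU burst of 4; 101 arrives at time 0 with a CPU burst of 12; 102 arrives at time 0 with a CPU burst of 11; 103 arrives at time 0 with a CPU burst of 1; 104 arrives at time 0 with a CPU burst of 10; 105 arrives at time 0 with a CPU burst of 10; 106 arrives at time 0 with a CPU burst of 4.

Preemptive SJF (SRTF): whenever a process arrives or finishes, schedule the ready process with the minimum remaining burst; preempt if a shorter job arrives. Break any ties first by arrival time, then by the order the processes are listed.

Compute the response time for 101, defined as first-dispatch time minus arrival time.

40

Timeline: | 103 0-1 | 100 1-5 | 106 5-9 | 104 9-19 | 105 19-29 | 102 29-40 | 101 40-52 |
Completion: 100=5  101=52  102=40  103=1  104=19  105=29  106=9
Turnaround (C−A): 100=5  101=52  102=40  103=1  104=19  105=29  106=9
Response(101) = first start − arrival = 40 − 0 = 40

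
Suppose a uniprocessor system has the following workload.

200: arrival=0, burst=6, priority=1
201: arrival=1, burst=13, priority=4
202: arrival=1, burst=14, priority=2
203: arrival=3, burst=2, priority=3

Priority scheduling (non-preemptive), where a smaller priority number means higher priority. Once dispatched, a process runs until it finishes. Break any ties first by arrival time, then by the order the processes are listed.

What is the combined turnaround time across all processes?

78

Schedule: | 200 0-6 | 202 6-20 | 203 20-22 | 201 22-35 |
Completion: 200=6  201=35  202=20  203=22
Turnaround (C−A): 200=6  201=34  202=19  203=19
Turnaround = completion − arrival: 200=6, 201=34, 202=19, 203=19
Total turnaround = 6 + 34 + 19 + 19 = 78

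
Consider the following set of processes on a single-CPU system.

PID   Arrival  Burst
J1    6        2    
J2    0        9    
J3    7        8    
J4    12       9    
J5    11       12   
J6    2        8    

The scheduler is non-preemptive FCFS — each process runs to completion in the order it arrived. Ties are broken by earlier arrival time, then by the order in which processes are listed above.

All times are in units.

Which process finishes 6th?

J4

Timeline: | J2 0-9 | J6 9-17 | J1 17-19 | J3 19-27 | J5 27-39 | J4 39-48 |
Completion: J1=19  J2=9  J3=27  J4=48  J5=39  J6=17
Finish order: J2 → J6 → J1 → J3 → J5 → J4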